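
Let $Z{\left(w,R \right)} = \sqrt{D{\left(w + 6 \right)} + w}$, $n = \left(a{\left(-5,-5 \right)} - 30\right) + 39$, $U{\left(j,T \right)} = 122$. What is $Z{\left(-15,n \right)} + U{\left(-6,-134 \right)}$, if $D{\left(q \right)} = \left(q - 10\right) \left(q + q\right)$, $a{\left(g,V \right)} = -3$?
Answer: $122 + \sqrt{327} \approx 140.08$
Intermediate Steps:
$D{\left(q \right)} = 2 q \left(-10 + q\right)$ ($D{\left(q \right)} = \left(-10 + q\right) 2 q = 2 q \left(-10 + q\right)$)
$n = 6$ ($n = \left(-3 - 30\right) + 39 = -33 + 39 = 6$)
$Z{\left(w,R \right)} = \sqrt{w + 2 \left(-4 + w\right) \left(6 + w\right)}$ ($Z{\left(w,R \right)} = \sqrt{2 \left(w + 6\right) \left(-10 + \left(w + 6\right)\right) + w} = \sqrt{2 \left(6 + w\right) \left(-10 + \left(6 + w\right)\right) + w} = \sqrt{2 \left(6 + w\right) \left(-4 + w\right) + w} = \sqrt{2 \left(-4 + w\right) \left(6 + w\right) + w} = \sqrt{w + 2 \left(-4 + w\right) \left(6 + w\right)}$)
$Z{\left(-15,n \right)} + U{\left(-6,-134 \right)} = \sqrt{-15 + 2 \left(-4 - 15\right) \left(6 - 15\right)} + 122 = \sqrt{-15 + 2 \left(-19\right) \left(-9\right)} + 122 = \sqrt{-15 + 342} + 122 = \sqrt{327} + 122 = 122 + \sqrt{327}$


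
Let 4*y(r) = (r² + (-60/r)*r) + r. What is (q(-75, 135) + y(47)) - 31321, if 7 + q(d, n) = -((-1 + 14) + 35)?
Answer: -30827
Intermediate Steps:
q(d, n) = -55 (q(d, n) = -7 - ((-1 + 14) + 35) = -7 - (13 + 35) = -7 - 1*48 = -7 - 48 = -55)
y(r) = -15 + r/4 + r²/4 (y(r) = ((r² + (-60/r)*r) + r)/4 = ((r² - 60) + r)/4 = ((-60 + r²) + r)/4 = (-60 + r + r²)/4 = -15 + r/4 + r²/4)
(q(-75, 135) + y(47)) - 31321 = (-55 + (-15 + (¼)*47 + (¼)*47²)) - 31321 = (-55 + (-15 + 47/4 + (¼)*2209)) - 31321 = (-55 + (-15 + 47/4 + 2209/4)) - 31321 = (-55 + 549) - 31321 = 494 - 31321 = -30827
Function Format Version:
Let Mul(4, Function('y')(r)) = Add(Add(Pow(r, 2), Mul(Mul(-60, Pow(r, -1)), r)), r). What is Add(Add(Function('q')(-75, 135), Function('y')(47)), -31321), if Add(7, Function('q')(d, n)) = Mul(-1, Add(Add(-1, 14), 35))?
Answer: -30827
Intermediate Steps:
Function('q')(d, n) = -55 (Function('q')(d, n) = Add(-7, Mul(-1, Add(Add(-1, 14), 35))) = Add(-7, Mul(-1, Add(13, 35))) = Add(-7, Mul(-1, 48)) = Add(-7, -48) = -55)
Function('y')(r) = Add(-15, Mul(Rational(1, 4), r), Mul(Rational(1, 4), Pow(r, 2))) (Function('y')(r) = Mul(Rational(1, 4), Add(Add(Pow(r, 2), Mul(Mul(-60, Pow(r, -1)), r)), r)) = Mul(Rational(1, 4), Add(Add(Pow(r, 2), -60), r)) = Mul(Rational(1, 4), Add(Add(-60, Pow(r, 2)), r)) = Mul(Rational(1, 4), Add(-60, r, Pow(r, 2))) = Add(-15, Mul(Rational(1, 4), r), Mul(Rational(1, 4), Pow(r, 2))))
Add(Add(Function('q')(-75, 135), Function('y')(47)), -31321) = Add(Add(-55, Add(-15, Mul(Rational(1, 4), 47), Mul(Rational(1, 4), Pow(47, 2)))), -31321) = Add(Add(-55, Add(-15, Rational(47, 4), Mul(Rational(1, 4), 2209))), -31321) = Add(Add(-55, Add(-15, Rational(47, 4), Rational(2209, 4))), -31321) = Add(Add(-55, 549), -31321) = Add(494, -31321) = -30827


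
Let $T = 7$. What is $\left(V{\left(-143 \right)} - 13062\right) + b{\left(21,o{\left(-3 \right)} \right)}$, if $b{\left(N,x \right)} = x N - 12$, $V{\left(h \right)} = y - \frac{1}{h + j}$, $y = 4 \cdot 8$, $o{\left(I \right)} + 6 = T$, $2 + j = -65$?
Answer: $- \frac{2734409}{210} \approx -13021.0$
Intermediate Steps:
$j = -67$ ($j = -2 - 65 = -67$)
$o{\left(I \right)} = 1$ ($o{\left(I \right)} = -6 + 7 = 1$)
$y = 32$
$V{\left(h \right)} = 32 - \frac{1}{-67 + h}$ ($V{\left(h \right)} = 32 - \frac{1}{h - 67} = 32 - \frac{1}{-67 + h}$)
$b{\left(N,x \right)} = -12 + N x$ ($b{\left(N,x \right)} = N x - 12 = -12 + N x$)
$\left(V{\left(-143 \right)} - 13062\right) + b{\left(21,o{\left(-3 \right)} \right)} = \left(\frac{-2145 + 32 \left(-143\right)}{-67 - 143} - 13062\right) + \left(-12 + 21 \cdot 1\right) = \left(\frac{-2145 - 4576}{-210} - 13062\right) + \left(-12 + 21\right) = \left(\left(- \frac{1}{210}\right) \left(-6721\right) - 13062\right) + 9 = \left(\frac{6721}{210} - 13062\right) + 9 = - \frac{2736299}{210} + 9 = - \frac{2734409}{210}$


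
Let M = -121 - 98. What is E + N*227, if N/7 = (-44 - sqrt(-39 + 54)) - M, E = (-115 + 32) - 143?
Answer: 277849 - 1589*sqrt(15) ≈ 2.7170e+5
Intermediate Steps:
E = -226 (E = -83 - 143 = -226)
M = -219
N = 1225 - 7*sqrt(15) (N = 7*((-44 - sqrt(-39 + 54)) - 1*(-219)) = 7*((-44 - sqrt(15)) + 219) = 7*(175 - sqrt(15)) = 1225 - 7*sqrt(15) ≈ 1197.9)
E + N*227 = -226 + (1225 - 7*sqrt(15))*227 = -226 + (278075 - 1589*sqrt(15)) = 277849 - 1589*sqrt(15)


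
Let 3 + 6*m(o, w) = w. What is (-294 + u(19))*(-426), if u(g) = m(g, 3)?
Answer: 125244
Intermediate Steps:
m(o, w) = -½ + w/6
u(g) = 0 (u(g) = -½ + (⅙)*3 = -½ + ½ = 0)
(-294 + u(19))*(-426) = (-294 + 0)*(-426) = -294*(-426) = 125244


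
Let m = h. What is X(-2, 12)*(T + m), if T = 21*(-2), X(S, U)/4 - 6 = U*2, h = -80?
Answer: -14640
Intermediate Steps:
X(S, U) = 24 + 8*U (X(S, U) = 24 + 4*(U*2) = 24 + 4*(2*U) = 24 + 8*U)
m = -80
T = -42
X(-2, 12)*(T + m) = (24 + 8*12)*(-42 - 80) = (24 + 96)*(-122) = 120*(-122) = -14640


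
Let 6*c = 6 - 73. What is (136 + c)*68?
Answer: 25466/3 ≈ 8488.7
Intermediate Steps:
c = -67/6 (c = (6 - 73)/6 = (⅙)*(-67) = -67/6 ≈ -11.167)
(136 + c)*68 = (136 - 67/6)*68 = (749/6)*68 = 25466/3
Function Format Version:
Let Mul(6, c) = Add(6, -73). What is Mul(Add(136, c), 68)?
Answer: Rational(25466, 3) ≈ 8488.7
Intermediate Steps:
c = Rational(-67, 6) (c = Mul(Rational(1, 6), Add(6, -73)) = Mul(Rational(1, 6), -67) = Rational(-67, 6) ≈ -11.167)
Mul(Add(136, c), 68) = Mul(Add(136, Rational(-67, 6)), 68) = Mul(Rational(749, 6), 68) = Rational(25466, 3)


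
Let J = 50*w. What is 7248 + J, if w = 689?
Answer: 41698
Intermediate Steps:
J = 34450 (J = 50*689 = 34450)
7248 + J = 7248 + 34450 = 41698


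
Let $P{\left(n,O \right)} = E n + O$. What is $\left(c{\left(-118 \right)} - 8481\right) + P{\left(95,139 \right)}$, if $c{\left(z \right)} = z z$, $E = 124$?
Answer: $17362$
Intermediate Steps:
$c{\left(z \right)} = z^{2}$
$P{\left(n,O \right)} = O + 124 n$ ($P{\left(n,O \right)} = 124 n + O = O + 124 n$)
$\left(c{\left(-118 \right)} - 8481\right) + P{\left(95,139 \right)} = \left(\left(-118\right)^{2} - 8481\right) + \left(139 + 124 \cdot 95\right) = \left(13924 - 8481\right) + \left(139 + 11780\right) = 5443 + 11919 = 17362$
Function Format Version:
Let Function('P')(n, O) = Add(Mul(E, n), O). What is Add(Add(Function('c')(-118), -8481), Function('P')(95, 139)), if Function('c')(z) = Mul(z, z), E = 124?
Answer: 17362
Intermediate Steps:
Function('c')(z) = Pow(z, 2)
Function('P')(n, O) = Add(O, Mul(124, n)) (Function('P')(n, O) = Add(Mul(124, n), O) = Add(O, Mul(124, n)))
Add(Add(Function('c')(-118), -8481), Function('P')(95, 139)) = Add(Add(Pow(-118, 2), -8481), Add(139, Mul(124, 95))) = Add(Add(13924, -8481), Add(139, 11780)) = Add(5443, 11919) = 17362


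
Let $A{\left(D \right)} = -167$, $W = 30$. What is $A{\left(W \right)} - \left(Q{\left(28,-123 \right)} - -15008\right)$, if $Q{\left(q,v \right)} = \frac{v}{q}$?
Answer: $- \frac{424777}{28} \approx -15171.0$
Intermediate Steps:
$A{\left(W \right)} - \left(Q{\left(28,-123 \right)} - -15008\right) = -167 - \left(- \frac{123}{28} - -15008\right) = -167 - \left(\left(-123\right) \frac{1}{28} + 15008\right) = -167 - \left(- \frac{123}{28} + 15008\right) = -167 - \frac{420101}{28} = - \frac{424777}{28}$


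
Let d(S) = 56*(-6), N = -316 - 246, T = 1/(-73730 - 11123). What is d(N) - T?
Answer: -28510607/84853 ≈ -336.00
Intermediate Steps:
T = -1/84853 (T = 1/(-84853) = -1/84853 ≈ -1.1785e-5)
N = -562
d(S) = -336
d(N) - T = -336 - 1*(-1/84853) = -336 + 1/84853 = -28510607/84853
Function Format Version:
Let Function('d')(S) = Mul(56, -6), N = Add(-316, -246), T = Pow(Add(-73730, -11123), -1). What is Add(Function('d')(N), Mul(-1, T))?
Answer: Rational(-28510607, 84853) ≈ -336.00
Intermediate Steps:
T = Rational(-1, 84853) (T = Pow(-84853, -1) = Rational(-1, 84853) ≈ -1.1785e-5)
N = -562
Function('d')(S) = -336
Add(Function('d')(N), Mul(-1, T)) = Add(-336, Mul(-1, Rational(-1, 84853))) = Add(-336, Rational(1, 84853)) = Rational(-28510607, 84853)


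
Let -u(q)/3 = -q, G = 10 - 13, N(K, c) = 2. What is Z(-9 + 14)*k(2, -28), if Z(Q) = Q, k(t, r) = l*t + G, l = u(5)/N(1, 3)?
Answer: 60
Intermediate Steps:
G = -3
u(q) = 3*q (u(q) = -(-3)*q = 3*q)
l = 15/2 (l = (3*5)/2 = 15*(1/2) = 15/2 ≈ 7.5000)
k(t, r) = -3 + 15*t/2 (k(t, r) = 15*t/2 - 3 = -3 + 15*t/2)
Z(-9 + 14)*k(2, -28) = (-9 + 14)*(-3 + (15/2)*2) = 5*(-3 + 15) = 5*12 = 60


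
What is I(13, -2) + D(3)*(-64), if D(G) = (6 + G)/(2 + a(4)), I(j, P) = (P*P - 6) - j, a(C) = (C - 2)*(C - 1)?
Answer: -87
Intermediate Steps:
a(C) = (-1 + C)*(-2 + C) (a(C) = (-2 + C)*(-1 + C) = (-1 + C)*(-2 + C))
I(j, P) = -6 + P**2 - j (I(j, P) = (P**2 - 6) - j = (-6 + P**2) - j = -6 + P**2 - j)
D(G) = 3/4 + G/8 (D(G) = (6 + G)/(2 + (2 + 4**2 - 3*4)) = (6 + G)/(2 + (2 + 16 - 12)) = (6 + G)/(2 + 6) = (6 + G)/8 = (6 + G)*(1/8) = 3/4 + G/8)
I(13, -2) + D(3)*(-64) = (-6 + (-2)**2 - 1*13) + (3/4 + (1/8)*3)*(-64) = (-6 + 4 - 13) + (3/4 + 3/8)*(-64) = -15 + (9/8)*(-64) = -15 - 72 = -87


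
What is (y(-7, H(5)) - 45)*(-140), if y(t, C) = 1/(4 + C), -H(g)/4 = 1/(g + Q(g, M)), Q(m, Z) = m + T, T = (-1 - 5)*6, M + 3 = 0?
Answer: 169190/27 ≈ 6266.3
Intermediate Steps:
M = -3 (M = -3 + 0 = -3)
T = -36 (T = -6*6 = -36)
Q(m, Z) = -36 + m (Q(m, Z) = m - 36 = -36 + m)
H(g) = -4/(-36 + 2*g) (H(g) = -4/(g + (-36 + g)) = -4/(-36 + 2*g))
(y(-7, H(5)) - 45)*(-140) = (1/(4 - 2/(-18 + 5)) - 45)*(-140) = (1/(4 - 2/(-13)) - 45)*(-140) = (1/(4 - 2*(-1/13)) - 45)*(-140) = (1/(4 + 2/13) - 45)*(-140) = (1/(54/13) - 45)*(-140) = (13/54 - 45)*(-140) = -2417/54*(-140) = 169190/27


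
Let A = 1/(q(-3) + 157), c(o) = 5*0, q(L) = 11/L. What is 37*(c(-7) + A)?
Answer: 111/460 ≈ 0.24130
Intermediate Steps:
c(o) = 0
A = 3/460 (A = 1/(11/(-3) + 157) = 1/(11*(-⅓) + 157) = 1/(-11/3 + 157) = 1/(460/3) = 3/460 ≈ 0.0065217)
37*(c(-7) + A) = 37*(0 + 3/460) = 37*(3/460) = 111/460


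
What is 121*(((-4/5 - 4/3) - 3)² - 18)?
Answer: 227359/225 ≈ 1010.5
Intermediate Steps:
121*(((-4/5 - 4/3) - 3)² - 18) = 121*(((-4*⅕ - 4*⅓) - 3)² - 18) = 121*(((-⅘ - 4/3) - 3)² - 18) = 121*((-32/15 - 3)² - 18) = 121*((-77/15)² - 18) = 121*(5929/225 - 18) = 121*(1879/225) = 227359/225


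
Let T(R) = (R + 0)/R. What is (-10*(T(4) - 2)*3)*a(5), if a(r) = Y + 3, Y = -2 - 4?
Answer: -90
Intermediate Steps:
T(R) = 1 (T(R) = R/R = 1)
Y = -6
a(r) = -3 (a(r) = -6 + 3 = -3)
(-10*(T(4) - 2)*3)*a(5) = -10*(1 - 2)*3*(-3) = -(-10)*3*(-3) = -10*(-3)*(-3) = 30*(-3) = -90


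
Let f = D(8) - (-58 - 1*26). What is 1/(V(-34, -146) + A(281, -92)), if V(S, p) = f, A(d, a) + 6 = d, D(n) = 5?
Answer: 1/364 ≈ 0.0027473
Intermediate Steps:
A(d, a) = -6 + d
f = 89 (f = 5 - (-58 - 1*26) = 5 - (-58 - 26) = 5 - 1*(-84) = 5 + 84 = 89)
V(S, p) = 89
1/(V(-34, -146) + A(281, -92)) = 1/(89 + (-6 + 281)) = 1/(89 + 275) = 1/364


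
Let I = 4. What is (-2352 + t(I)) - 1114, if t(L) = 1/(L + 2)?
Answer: -20795/6 ≈ -3465.8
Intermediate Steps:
t(L) = 1/(2 + L)
(-2352 + t(I)) - 1114 = (-2352 + 1/(2 + 4)) - 1114 = (-2352 + 1/6) - 1114 = (-2352 + ⅙) - 1114 = -14111/6 - 1114 = -20795/6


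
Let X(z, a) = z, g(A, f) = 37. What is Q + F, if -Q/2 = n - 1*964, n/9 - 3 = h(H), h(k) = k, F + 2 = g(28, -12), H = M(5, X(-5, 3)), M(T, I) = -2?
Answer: 1945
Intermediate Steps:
H = -2
F = 35 (F = -2 + 37 = 35)
n = 9 (n = 27 + 9*(-2) = 27 - 18 = 9)
Q = 1910 (Q = -2*(9 - 1*964) = -2*(9 - 964) = -2*(-955) = 1910)
Q + F = 1910 + 35 = 1945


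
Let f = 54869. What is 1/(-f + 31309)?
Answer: -1/23560 ≈ -4.2445e-5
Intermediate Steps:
1/(-f + 31309) = 1/(-1*54869 + 31309) = 1/(-54869 + 31309) = 1/(-23560) = -1/23560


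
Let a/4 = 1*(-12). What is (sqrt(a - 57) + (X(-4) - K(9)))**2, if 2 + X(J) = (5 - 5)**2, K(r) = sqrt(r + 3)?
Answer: (2 + 2*sqrt(3) - I*sqrt(105))**2 ≈ -75.144 - 111.98*I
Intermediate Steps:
K(r) = sqrt(3 + r)
a = -48 (a = 4*(1*(-12)) = 4*(-12) = -48)
X(J) = -2 (X(J) = -2 + (5 - 5)**2 = -2 + 0**2 = -2 + 0 = -2)
(sqrt(a - 57) + (X(-4) - K(9)))**2 = (sqrt(-48 - 57) + (-2 - sqrt(3 + 9)))**2 = (sqrt(-105) + (-2 - sqrt(12)))**2 = (I*sqrt(105) + (-2 - 2*sqrt(3)))**2 = (-2 - 2*sqrt(3) + I*sqrt(105))**2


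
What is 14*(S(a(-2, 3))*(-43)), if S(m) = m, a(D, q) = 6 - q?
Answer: -1806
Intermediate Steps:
14*(S(a(-2, 3))*(-43)) = 14*((6 - 1*3)*(-43)) = 14*((6 - 3)*(-43)) = 14*(3*(-43)) = 14*(-129) = -1806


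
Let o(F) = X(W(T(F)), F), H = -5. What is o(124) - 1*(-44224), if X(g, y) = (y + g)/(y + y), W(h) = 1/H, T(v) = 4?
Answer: 54838379/1240 ≈ 44225.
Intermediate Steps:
W(h) = -1/5 (W(h) = 1/(-5) = -1/5)
X(g, y) = (g + y)/(2*y) (X(g, y) = (g + y)/((2*y)) = (g + y)*(1/(2*y)) = (g + y)/(2*y))
o(F) = (-1/5 + F)/(2*F)
o(124) - 1*(-44224) = (1/10)*(-1 + 5*124)/124 - 1*(-44224) = (1/10)*(1/124)*(-1 + 620) + 44224 = (1/10)*(1/124)*619 + 44224 = 619/1240 + 44224 = 54838379/1240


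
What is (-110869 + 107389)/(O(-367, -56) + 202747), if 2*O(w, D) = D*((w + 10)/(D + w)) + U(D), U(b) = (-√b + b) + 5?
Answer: -56095321706640/3267356943431737 - 276743520*I*√14/3267356943431737 ≈ -0.017168 - 3.1692e-7*I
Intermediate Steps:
U(b) = 5 + b - √b (U(b) = (b - √b) + 5 = 5 + b - √b)
O(w, D) = 5/2 + D/2 - √D/2 + D*(10 + w)/(2*(D + w)) (O(w, D) = (D*((w + 10)/(D + w)) + (5 + D - √D))/2 = (D*((10 + w)/(D + w)) + (5 + D - √D))/2 = (D*(10 + w)/(D + w) + (5 + D - √D))/2 = (5 + D - √D + D*(10 + w)/(D + w))/2 = 5/2 + D/2 - √D/2 + D*(10 + w)/(2*(D + w)))
(-110869 + 107389)/(O(-367, -56) + 202747) = (-110869 + 107389)/((10*(-56) - 56*(-367) - 56*(5 - 56 - √(-56)) - 367*(5 - 56 - √(-56)))/(2*(-56 - 367)) + 202747) = -3480/((½)*(-560 + 20552 - 56*(5 - 56 - 2*I*√14) - 367*(5 - 56 - 2*I*√14))/(-423) + 202747) = -3480/((½)*(-1/423)*(-560 + 20552 - 56*(5 - 56 - 2*I*√14) - 367*(5 - 56 - 2*I*√14)) + 202747) = -3480/((½)*(-1/423)*(-560 + 20552 - 56*(-51 - 2*I*√14) - 367*(-51 - 2*I*√14)) + 202747) = -3480/((½)*(-1/423)*(-560 + 20552 + (2856 + 112*I*√14) + (18717 + 734*I*√14)) + 202747) = -3480/((½)*(-1/423)*(41565 + 846*I*√14) + 202747) = -3480/((-13855/282 - I*√14) + 202747) = -3480/(57160799/282 - I*√14)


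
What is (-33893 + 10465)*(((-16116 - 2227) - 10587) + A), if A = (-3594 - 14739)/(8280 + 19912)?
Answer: 4777044714301/7048 ≈ 6.7779e+8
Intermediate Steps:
A = -18333/28192 ≈ -0.65029
(-33893 + 10465)*(((-16116 - 2227) - 10587) + A) = (-33893 + 10465)*(((-16116 - 2227) - 10587) - 18333/28192) = -23428*((-18343 - 10587) - 18333/28192) = -23428*(-28930 - 18333/28192) = -23428*(-815612893/28192) = 4777044714301/7048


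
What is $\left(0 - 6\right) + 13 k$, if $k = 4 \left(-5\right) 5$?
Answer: $-1306$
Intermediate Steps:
$k = -100$ ($k = \left(-20\right) 5 = -100$)
$\left(0 - 6\right) + 13 k = \left(0 - 6\right) + 13 \left(-100\right) = -6 - 1300 = -1306$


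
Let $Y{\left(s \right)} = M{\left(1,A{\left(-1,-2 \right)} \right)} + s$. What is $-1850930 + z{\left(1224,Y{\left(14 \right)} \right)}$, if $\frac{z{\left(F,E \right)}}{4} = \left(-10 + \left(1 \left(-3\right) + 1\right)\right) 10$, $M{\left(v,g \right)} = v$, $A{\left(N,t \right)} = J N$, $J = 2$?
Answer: $-1851410$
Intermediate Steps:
$A{\left(N,t \right)} = 2 N$
$Y{\left(s \right)} = 1 + s$
$z{\left(F,E \right)} = -480$ ($z{\left(F,E \right)} = 4 \left(-10 + \left(1 \left(-3\right) + 1\right)\right) 10 = 4 \left(-10 + \left(-3 + 1\right)\right) 10 = 4 \left(-10 - 2\right) 10 = 4 \left(\left(-12\right) 10\right) = 4 \left(-120\right) = -480$)
$-1850930 + z{\left(1224,Y{\left(14 \right)} \right)} = -1850930 - 480 = -1851410$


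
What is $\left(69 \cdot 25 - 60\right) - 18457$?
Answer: $-16792$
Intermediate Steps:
$\left(69 \cdot 25 - 60\right) - 18457 = \left(1725 - 60\right) - 18457 = 1665 - 18457 = -16792$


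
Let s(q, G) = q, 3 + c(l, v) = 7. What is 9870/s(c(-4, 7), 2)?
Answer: 4935/2 ≈ 2467.5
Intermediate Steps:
c(l, v) = 4 (c(l, v) = -3 + 7 = 4)
9870/s(c(-4, 7), 2) = 9870/4 = 9870*(1/4) = 4935/2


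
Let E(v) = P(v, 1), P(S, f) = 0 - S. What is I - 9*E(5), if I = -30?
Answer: 15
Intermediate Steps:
P(S, f) = -S
E(v) = -v
I - 9*E(5) = -30 - (-9)*5 = -30 - 9*(-5) = -30 + 45 = 15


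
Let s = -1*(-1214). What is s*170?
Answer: 206380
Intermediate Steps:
s = 1214
s*170 = 1214*170 = 206380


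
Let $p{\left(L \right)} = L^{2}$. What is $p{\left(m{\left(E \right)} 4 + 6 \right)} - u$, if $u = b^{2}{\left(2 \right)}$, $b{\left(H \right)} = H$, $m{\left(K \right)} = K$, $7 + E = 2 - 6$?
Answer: $1440$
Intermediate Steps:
$E = -11$ ($E = -7 + \left(2 - 6\right) = -7 - 4 = -11$)
$u = 4$ ($u = 2^{2} = 4$)
$p{\left(m{\left(E \right)} 4 + 6 \right)} - u = \left(\left(-11\right) 4 + 6\right)^{2} - 4 = \left(-44 + 6\right)^{2} - 4 = \left(-38\right)^{2} - 4 = 1444 - 4 = 1440$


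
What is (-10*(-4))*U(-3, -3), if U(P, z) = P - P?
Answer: 0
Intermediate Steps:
U(P, z) = 0
(-10*(-4))*U(-3, -3) = -10*(-4)*0 = 40*0 = 0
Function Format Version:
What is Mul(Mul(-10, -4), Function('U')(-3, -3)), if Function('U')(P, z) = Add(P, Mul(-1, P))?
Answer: 0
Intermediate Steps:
Function('U')(P, z) = 0
Mul(Mul(-10, -4), Function('U')(-3, -3)) = Mul(Mul(-10, -4), 0) = Mul(40, 0) = 0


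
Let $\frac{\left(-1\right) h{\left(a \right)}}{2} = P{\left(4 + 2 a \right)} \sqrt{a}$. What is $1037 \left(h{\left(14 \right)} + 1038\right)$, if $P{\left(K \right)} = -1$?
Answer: $1076406 + 2074 \sqrt{14} \approx 1.0842 \cdot 10^{6}$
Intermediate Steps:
$h{\left(a \right)} = 2 \sqrt{a}$ ($h{\left(a \right)} = - 2 \left(- \sqrt{a}\right) = 2 \sqrt{a}$)
$1037 \left(h{\left(14 \right)} + 1038\right) = 1037 \left(2 \sqrt{14} + 1038\right) = 1037 \left(1038 + 2 \sqrt{14}\right) = 1076406 + 2074 \sqrt{14}$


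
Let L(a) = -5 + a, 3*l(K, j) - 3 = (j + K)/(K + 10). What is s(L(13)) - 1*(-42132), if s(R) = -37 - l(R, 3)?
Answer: 2273065/54 ≈ 42094.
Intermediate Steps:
l(K, j) = 1 + (K + j)/(3*(10 + K)) (l(K, j) = 1 + ((j + K)/(K + 10))/3 = 1 + ((K + j)/(10 + K))/3 = 1 + (K + j)/(3*(10 + K)))
s(R) = -37 - (33 + 4*R)/(3*(10 + R)) (s(R) = -37 - (30 + 3 + 4*R)/(3*(10 + R)) = -37 - (33 + 4*R)/(3*(10 + R)))
s(L(13)) - 1*(-42132) = (-1143 - 115*(-5 + 13))/(3*(10 + (-5 + 13))) - 1*(-42132) = (-1143 - 115*8)/(3*(10 + 8)) + 42132 = (1/3)*(-1143 - 920)/18 + 42132 = (1/3)*(1/18)*(-2063) + 42132 = -2063/54 + 42132 = 2273065/54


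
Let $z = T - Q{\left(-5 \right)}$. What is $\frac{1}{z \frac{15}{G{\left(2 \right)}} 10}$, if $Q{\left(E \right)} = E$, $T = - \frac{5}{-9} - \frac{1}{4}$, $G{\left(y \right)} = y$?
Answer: $\frac{12}{4775} \approx 0.0025131$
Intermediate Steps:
$T = \frac{11}{36}$ ($T = \left(-5\right) \left(- \frac{1}{9}\right) - \frac{1}{4} = \frac{5}{9} - \frac{1}{4} = \frac{11}{36} \approx 0.30556$)
$z = \frac{191}{36}$ ($z = \frac{11}{36} - -5 = \frac{11}{36} + 5 = \frac{191}{36} \approx 5.3056$)
$\frac{1}{z \frac{15}{G{\left(2 \right)}} 10} = \frac{1}{\frac{191 \cdot \frac{15}{2}}{36} \cdot 10} = \frac{1}{\frac{191 \cdot 15 \cdot \frac{1}{2}}{36} \cdot 10} = \frac{1}{\frac{191}{36} \cdot \frac{15}{2} \cdot 10} = \frac{1}{\frac{955}{24} \cdot 10} = \frac{1}{\frac{4775}{12}} = \frac{12}{4775}$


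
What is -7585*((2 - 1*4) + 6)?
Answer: -30340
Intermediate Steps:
-7585*((2 - 1*4) + 6) = -7585*((2 - 4) + 6) = -7585*(-2 + 6) = -7585*4 = -1517*20 = -30340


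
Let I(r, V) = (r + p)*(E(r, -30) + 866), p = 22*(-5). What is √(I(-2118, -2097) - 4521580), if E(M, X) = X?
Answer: 2*I*√1596047 ≈ 2526.7*I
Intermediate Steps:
p = -110
I(r, V) = -91960 + 836*r (I(r, V) = (r - 110)*(-30 + 866) = (-110 + r)*836 = -91960 + 836*r)
√(I(-2118, -2097) - 4521580) = √((-91960 + 836*(-2118)) - 4521580) = √((-91960 - 1770648) - 4521580) = √(-1862608 - 4521580) = √(-6384188) = 2*I*√1596047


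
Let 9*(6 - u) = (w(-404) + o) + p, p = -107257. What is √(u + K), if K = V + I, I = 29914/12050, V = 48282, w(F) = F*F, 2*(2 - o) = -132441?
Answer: √1814641191982/7230 ≈ 186.32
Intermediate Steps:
o = 132445/2 (o = 2 - ½*(-132441) = 2 + 132441/2 = 132445/2 ≈ 66223.)
w(F) = F²
I = 14957/6025 (I = 29914*(1/12050) = 14957/6025 ≈ 2.4825)
u = -244255/18 (u = 6 - (((-404)² + 132445/2) - 107257)/9 = 6 - ((163216 + 132445/2) - 107257)/9 = 6 - (458877/2 - 107257)/9 = 6 - ⅑*244363/2 = 6 - 244363/18 = -244255/18 ≈ -13570.)
K = 290914007/6025 (K = 48282 + 14957/6025 = 290914007/6025 ≈ 48285.)
√(u + K) = √(-244255/18 + 290914007/6025) = √(3764815751/108450) = √1814641191982/7230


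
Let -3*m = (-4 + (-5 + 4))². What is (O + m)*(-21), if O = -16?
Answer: 511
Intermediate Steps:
m = -25/3 (m = -(-4 + (-5 + 4))²/3 = -(-4 - 1)²/3 = -⅓*(-5)² = -⅓*25 = -25/3 ≈ -8.3333)
(O + m)*(-21) = (-16 - 25/3)*(-21) = -73/3*(-21) = 511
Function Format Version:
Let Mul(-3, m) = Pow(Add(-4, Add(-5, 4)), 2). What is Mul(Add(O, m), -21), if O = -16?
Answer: 511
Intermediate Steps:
m = Rational(-25, 3) (m = Mul(Rational(-1, 3), Pow(Add(-4, Add(-5, 4)), 2)) = Mul(Rational(-1, 3), Pow(Add(-4, -1), 2)) = Mul(Rational(-1, 3), Pow(-5, 2)) = Mul(Rational(-1, 3), 25) = Rational(-25, 3) ≈ -8.3333)
Mul(Add(O, m), -21) = Mul(Add(-16, Rational(-25, 3)), -21) = Mul(Rational(-73, 3), -21) = 511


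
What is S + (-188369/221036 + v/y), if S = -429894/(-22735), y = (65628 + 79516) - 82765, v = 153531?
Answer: 714641141370279/34830031731260 ≈ 20.518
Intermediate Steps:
y = 62379 (y = 145144 - 82765 = 62379)
S = 429894/22735 (S = -429894*(-1/22735) = 429894/22735 ≈ 18.909)
S + (-188369/221036 + v/y) = 429894/22735 + (-188369/221036 + 153531/62379) = 429894/22735 + (-188369*1/221036 + 153531*(1/62379)) = 429894/22735 + (-188369/221036 + 17059/6931) = 429894/22735 + 2465067585/1532000516 = 714641141370279/34830031731260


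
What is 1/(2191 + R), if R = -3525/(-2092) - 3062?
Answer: -2092/1818607 ≈ -0.0011503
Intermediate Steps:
R = -6402179/2092 (R = -3525*(-1/2092) - 3062 = 3525/2092 - 3062 = -6402179/2092 ≈ -3060.3)
1/(2191 + R) = 1/(2191 - 6402179/2092) = 1/(-1818607/2092) = -2092/1818607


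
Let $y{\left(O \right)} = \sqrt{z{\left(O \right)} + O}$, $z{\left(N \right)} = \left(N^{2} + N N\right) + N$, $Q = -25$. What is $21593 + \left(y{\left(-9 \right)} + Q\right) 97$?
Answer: $20332$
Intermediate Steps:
$z{\left(N \right)} = N + 2 N^{2}$ ($z{\left(N \right)} = \left(N^{2} + N^{2}\right) + N = 2 N^{2} + N = N + 2 N^{2}$)
$y{\left(O \right)} = \sqrt{O + O \left(1 + 2 O\right)}$ ($y{\left(O \right)} = \sqrt{O \left(1 + 2 O\right) + O} = \sqrt{O + O \left(1 + 2 O\right)}$)
$21593 + \left(y{\left(-9 \right)} + Q\right) 97 = 21593 + \left(\sqrt{2} \sqrt{- 9 \left(1 - 9\right)} - 25\right) 97 = 21593 + \left(\sqrt{2} \sqrt{\left(-9\right) \left(-8\right)} - 25\right) 97 = 21593 + \left(\sqrt{2} \sqrt{72} - 25\right) 97 = 21593 + \left(\sqrt{2} \cdot 6 \sqrt{2} - 25\right) 97 = 21593 + \left(12 - 25\right) 97 = 21593 - 1261 = 20332$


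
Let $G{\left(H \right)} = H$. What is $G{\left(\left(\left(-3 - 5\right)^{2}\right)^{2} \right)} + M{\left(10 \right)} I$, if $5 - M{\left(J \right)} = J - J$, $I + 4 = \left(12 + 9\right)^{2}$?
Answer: $6281$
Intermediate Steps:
$I = 437$ ($I = -4 + \left(12 + 9\right)^{2} = -4 + 21^{2} = -4 + 441 = 437$)
$M{\left(J \right)} = 5$ ($M{\left(J \right)} = 5 - \left(J - J\right) = 5 - 0 = 5 + 0 = 5$)
$G{\left(\left(\left(-3 - 5\right)^{2}\right)^{2} \right)} + M{\left(10 \right)} I = \left(\left(-3 - 5\right)^{2}\right)^{2} + 5 \cdot 437 = \left(\left(-8\right)^{2}\right)^{2} + 2185 = 64^{2} + 2185 = 4096 + 2185 = 6281$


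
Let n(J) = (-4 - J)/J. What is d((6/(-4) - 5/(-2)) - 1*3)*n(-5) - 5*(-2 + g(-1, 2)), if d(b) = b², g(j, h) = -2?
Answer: 96/5 ≈ 19.200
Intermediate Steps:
n(J) = (-4 - J)/J
d((6/(-4) - 5/(-2)) - 1*3)*n(-5) - 5*(-2 + g(-1, 2)) = ((6/(-4) - 5/(-2)) - 1*3)²*((-4 - 1*(-5))/(-5)) - 5*(-2 - 2) = ((6*(-¼) - 5*(-½)) - 3)²*(-(-4 + 5)/5) - 5*(-4) = ((-3/2 + 5/2) - 3)²*(-⅕*1) + 20 = (1 - 3)²*(-⅕) + 20 = (-2)²*(-⅕) + 20 = 4*(-⅕) + 20 = -⅘ + 20 = 96/5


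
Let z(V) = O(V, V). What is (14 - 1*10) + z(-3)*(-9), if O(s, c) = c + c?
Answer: 58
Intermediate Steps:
O(s, c) = 2*c
z(V) = 2*V
(14 - 1*10) + z(-3)*(-9) = (14 - 1*10) + (2*(-3))*(-9) = (14 - 10) - 6*(-9) = 4 + 54 = 58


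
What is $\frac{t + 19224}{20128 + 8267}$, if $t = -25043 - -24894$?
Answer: $\frac{3815}{5679} \approx 0.67177$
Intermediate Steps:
$t = -149$ ($t = -25043 + 24894 = -149$)
$\frac{t + 19224}{20128 + 8267} = \frac{-149 + 19224}{20128 + 8267} = \frac{19075}{28395} = 19075 \cdot \frac{1}{28395} = \frac{3815}{5679}$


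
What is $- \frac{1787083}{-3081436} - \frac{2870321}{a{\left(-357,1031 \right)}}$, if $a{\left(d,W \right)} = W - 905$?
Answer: $- \frac{4422242644249}{194130468} \approx -22780.0$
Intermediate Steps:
$a{\left(d,W \right)} = -905 + W$
$- \frac{1787083}{-3081436} - \frac{2870321}{a{\left(-357,1031 \right)}} = - \frac{1787083}{-3081436} - \frac{2870321}{-905 + 1031} = \left(-1787083\right) \left(- \frac{1}{3081436}\right) - \frac{2870321}{126} = \frac{1787083}{3081436} - \frac{2870321}{126} = - \frac{4422242644249}{194130468}$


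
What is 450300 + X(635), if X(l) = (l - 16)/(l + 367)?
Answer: 451201219/1002 ≈ 4.5030e+5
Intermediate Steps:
X(l) = (-16 + l)/(367 + l)
450300 + X(635) = 450300 + (-16 + 635)/(367 + 635) = 450300 + 619/1002 = 451201219/1002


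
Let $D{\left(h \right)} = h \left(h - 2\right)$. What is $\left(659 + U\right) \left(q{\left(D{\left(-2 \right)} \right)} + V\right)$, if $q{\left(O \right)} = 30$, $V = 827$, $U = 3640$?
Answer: $3684243$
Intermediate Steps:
$D{\left(h \right)} = h \left(-2 + h\right)$
$\left(659 + U\right) \left(q{\left(D{\left(-2 \right)} \right)} + V\right) = \left(659 + 3640\right) \left(30 + 827\right) = 4299 \cdot 857 = 3684243$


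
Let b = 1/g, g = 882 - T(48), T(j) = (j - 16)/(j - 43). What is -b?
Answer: -5/4378 ≈ -0.0011421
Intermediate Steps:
T(j) = (-16 + j)/(-43 + j)
g = 4378/5 (g = 882 - (-16 + 48)/(-43 + 48) = 882 - 32/5 = 4378/5 ≈ 875.60)
b = 5/4378 (b = 1/(4378/5) = 5/4378 ≈ 0.0011421)
-b = -1*5/4378 = -5/4378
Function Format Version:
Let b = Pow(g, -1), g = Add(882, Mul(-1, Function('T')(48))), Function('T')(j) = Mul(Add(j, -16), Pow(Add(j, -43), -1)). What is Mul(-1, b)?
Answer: Rational(-5, 4378) ≈ -0.0011421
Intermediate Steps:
Function('T')(j) = Mul(Pow(Add(-43, j), -1), Add(-16, j)) (Function('T')(j) = Mul(Add(-16, j), Pow(Add(-43, j), -1)) = Mul(Pow(Add(-43, j), -1), Add(-16, j)))
g = Rational(4378, 5) (g = Add(882, Mul(-1, Mul(Pow(Add(-43, 48), -1), Add(-16, 48)))) = Add(882, Mul(-1, Mul(Pow(5, -1), 32))) = Add(882, Mul(-1, Mul(Rational(1, 5), 32))) = Add(882, Mul(-1, Rational(32, 5))) = Add(882, Rational(-32, 5)) = Rational(4378, 5) ≈ 875.60)
b = Rational(5, 4378) (b = Pow(Rational(4378, 5), -1) = Rational(5, 4378) ≈ 0.0011421)
Mul(-1, b) = Mul(-1, Rational(5, 4378)) = Rational(-5, 4378)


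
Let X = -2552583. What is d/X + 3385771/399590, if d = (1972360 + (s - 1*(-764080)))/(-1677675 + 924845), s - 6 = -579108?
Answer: 650630515045551661/76787654292144510 ≈ 8.4731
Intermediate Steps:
s = -579102 (s = 6 - 579108 = -579102)
d = -1078669/376415 (d = (1972360 + (-579102 - 1*(-764080)))/(-1677675 + 924845) = (1972360 + (-579102 + 764080))/(-752830) = (1972360 + 184978)*(-1/752830) = 2157338*(-1/752830) = -1078669/376415 ≈ -2.8656)
d/X + 3385771/399590 = -1078669/376415/(-2552583) + 3385771/399590 = -1078669/376415*(-1/2552583) + 3385771*(1/399590) = 1078669/960830529945 + 3385771/399590 = 650630515045551661/76787654292144510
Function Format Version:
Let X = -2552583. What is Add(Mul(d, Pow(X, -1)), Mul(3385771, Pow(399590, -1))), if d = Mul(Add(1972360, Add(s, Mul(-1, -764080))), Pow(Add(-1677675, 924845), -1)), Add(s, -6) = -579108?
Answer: Rational(650630515045551661, 76787654292144510) ≈ 8.4731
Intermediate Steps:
s = -579102 (s = Add(6, -579108) = -579102)
d = Rational(-1078669, 376415) (d = Mul(Add(1972360, Add(-579102, Mul(-1, -764080))), Pow(Add(-1677675, 924845), -1)) = Mul(Add(1972360, Add(-579102, 764080)), Pow(-752830, -1)) = Mul(Add(1972360, 184978), Rational(-1, 752830)) = Mul(2157338, Rational(-1, 752830)) = Rational(-1078669, 376415) ≈ -2.8656)
Add(Mul(d, Pow(X, -1)), Mul(3385771, Pow(399590, -1))) = Add(Mul(Rational(-1078669, 376415), Pow(-2552583, -1)), Mul(3385771, Pow(399590, -1))) = Add(Mul(Rational(-1078669, 376415), Rational(-1, 2552583)), Mul(3385771, Rational(1, 399590))) = Add(Rational(1078669, 960830529945), Rational(3385771, 399590)) = Rational(650630515045551661, 76787654292144510)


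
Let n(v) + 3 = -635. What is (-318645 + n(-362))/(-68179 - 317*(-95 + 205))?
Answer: 319283/103049 ≈ 3.0984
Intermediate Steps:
n(v) = -638 (n(v) = -3 - 635 = -638)
(-318645 + n(-362))/(-68179 - 317*(-95 + 205)) = (-318645 - 638)/(-68179 - 317*(-95 + 205)) = -319283/(-68179 - 317*110) = -319283/(-68179 - 34870) = -319283/(-103049) = -319283*(-1/103049) = 319283/103049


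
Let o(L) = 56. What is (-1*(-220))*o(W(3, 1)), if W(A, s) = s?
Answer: 12320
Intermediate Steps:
(-1*(-220))*o(W(3, 1)) = -1*(-220)*56 = 220*56 = 12320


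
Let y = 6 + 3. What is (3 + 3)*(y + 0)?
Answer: 54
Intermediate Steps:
y = 9
(3 + 3)*(y + 0) = (3 + 3)*(9 + 0) = 6*9 = 54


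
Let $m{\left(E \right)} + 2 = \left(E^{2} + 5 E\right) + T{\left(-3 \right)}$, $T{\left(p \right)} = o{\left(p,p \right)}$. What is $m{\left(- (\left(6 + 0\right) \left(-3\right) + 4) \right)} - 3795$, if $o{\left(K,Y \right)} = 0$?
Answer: $-3531$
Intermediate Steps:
$T{\left(p \right)} = 0$
$m{\left(E \right)} = -2 + E^{2} + 5 E$ ($m{\left(E \right)} = -2 + \left(\left(E^{2} + 5 E\right) + 0\right) = -2 + \left(E^{2} + 5 E\right) = -2 + E^{2} + 5 E$)
$m{\left(- (\left(6 + 0\right) \left(-3\right) + 4) \right)} - 3795 = \left(-2 + \left(- (\left(6 + 0\right) \left(-3\right) + 4)\right)^{2} + 5 \left(- (\left(6 + 0\right) \left(-3\right) + 4)\right)\right) - 3795 = \left(-2 + \left(- (6 \left(-3\right) + 4)\right)^{2} + 5 \left(- (6 \left(-3\right) + 4)\right)\right) - 3795 = \left(-2 + \left(- (-18 + 4)\right)^{2} + 5 \left(- (-18 + 4)\right)\right) - 3795 = \left(-2 + \left(\left(-1\right) \left(-14\right)\right)^{2} + 5 \left(\left(-1\right) \left(-14\right)\right)\right) - 3795 = \left(-2 + 14^{2} + 5 \cdot 14\right) - 3795 = \left(-2 + 196 + 70\right) - 3795 = 264 - 3795 = -3531$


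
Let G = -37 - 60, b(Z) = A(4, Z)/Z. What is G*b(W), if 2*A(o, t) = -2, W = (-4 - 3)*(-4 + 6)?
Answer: -97/14 ≈ -6.9286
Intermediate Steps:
W = -14 (W = -7*2 = -14)
A(o, t) = -1 (A(o, t) = (½)*(-2) = -1)
b(Z) = -1/Z
G = -97
G*b(W) = -(-97)/(-14) = -(-97)*(-1)/14 = -97*1/14 = -97/14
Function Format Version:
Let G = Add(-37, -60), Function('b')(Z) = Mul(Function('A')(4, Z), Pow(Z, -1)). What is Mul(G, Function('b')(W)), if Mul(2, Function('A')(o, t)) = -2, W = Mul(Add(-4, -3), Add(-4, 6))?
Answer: Rational(-97, 14) ≈ -6.9286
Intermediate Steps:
W = -14 (W = Mul(-7, 2) = -14)
Function('A')(o, t) = -1 (Function('A')(o, t) = Mul(Rational(1, 2), -2) = -1)
Function('b')(Z) = Mul(-1, Pow(Z, -1))
G = -97
Mul(G, Function('b')(W)) = Mul(-97, Mul(-1, Pow(-14, -1))) = Mul(-97, Mul(-1, Rational(-1, 14))) = Mul(-97, Rational(1, 14)) = Rational(-97, 14)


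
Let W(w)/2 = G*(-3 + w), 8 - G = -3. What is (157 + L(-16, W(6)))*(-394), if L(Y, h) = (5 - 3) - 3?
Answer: -61464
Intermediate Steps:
G = 11 (G = 8 - 1*(-3) = 8 + 3 = 11)
W(w) = -66 + 22*w (W(w) = 2*(11*(-3 + w)) = 2*(-33 + 11*w) = -66 + 22*w)
L(Y, h) = -1 (L(Y, h) = 2 - 3 = -1)
(157 + L(-16, W(6)))*(-394) = (157 - 1)*(-394) = 156*(-394) = -61464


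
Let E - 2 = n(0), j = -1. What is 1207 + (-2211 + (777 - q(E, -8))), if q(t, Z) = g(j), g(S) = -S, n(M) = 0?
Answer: -228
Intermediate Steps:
E = 2 (E = 2 + 0 = 2)
q(t, Z) = 1 (q(t, Z) = -1*(-1) = 1)
1207 + (-2211 + (777 - q(E, -8))) = 1207 + (-2211 + (777 - 1*1)) = 1207 + (-2211 + (777 - 1)) = 1207 + (-2211 + 776) = 1207 - 1435 = -228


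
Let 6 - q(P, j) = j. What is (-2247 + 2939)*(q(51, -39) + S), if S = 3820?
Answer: 2674580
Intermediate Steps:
q(P, j) = 6 - j
(-2247 + 2939)*(q(51, -39) + S) = (-2247 + 2939)*((6 - 1*(-39)) + 3820) = 692*((6 + 39) + 3820) = 692*(45 + 3820) = 692*3865 = 2674580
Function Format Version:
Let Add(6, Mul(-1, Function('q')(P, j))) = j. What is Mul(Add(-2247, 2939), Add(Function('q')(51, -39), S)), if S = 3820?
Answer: 2674580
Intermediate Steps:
Function('q')(P, j) = Add(6, Mul(-1, j))
Mul(Add(-2247, 2939), Add(Function('q')(51, -39), S)) = Mul(Add(-2247, 2939), Add(Add(6, Mul(-1, -39)), 3820)) = Mul(692, Add(Add(6, 39), 3820)) = Mul(692, Add(45, 3820)) = Mul(692, 3865) = 2674580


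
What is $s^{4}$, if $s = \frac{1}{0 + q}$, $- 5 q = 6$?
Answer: $\frac{625}{1296} \approx 0.48225$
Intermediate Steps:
$q = - \frac{6}{5}$ ($q = \left(- \frac{1}{5}\right) 6 = - \frac{6}{5} \approx -1.2$)
$s = - \frac{5}{6}$ ($s = \frac{1}{0 - \frac{6}{5}} = \frac{1}{- \frac{6}{5}} = - \frac{5}{6} \approx -0.83333$)
$s^{4} = \left(- \frac{5}{6}\right)^{4} = \frac{625}{1296}$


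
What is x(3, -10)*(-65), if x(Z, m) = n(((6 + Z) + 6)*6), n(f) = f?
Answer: -5850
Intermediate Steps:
x(Z, m) = 72 + 6*Z (x(Z, m) = ((6 + Z) + 6)*6 = (12 + Z)*6 = 72 + 6*Z)
x(3, -10)*(-65) = (72 + 6*3)*(-65) = (72 + 18)*(-65) = 90*(-65) = -5850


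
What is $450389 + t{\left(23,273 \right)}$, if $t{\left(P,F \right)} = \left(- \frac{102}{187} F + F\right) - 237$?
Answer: $\frac{4953037}{11} \approx 4.5028 \cdot 10^{5}$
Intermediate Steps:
$t{\left(P,F \right)} = -237 + \frac{5 F}{11}$ ($t{\left(P,F \right)} = \left(\left(-102\right) \frac{1}{187} F + F\right) - 237 = \left(- \frac{6 F}{11} + F\right) - 237 = \frac{5 F}{11} - 237 = -237 + \frac{5 F}{11}$)
$450389 + t{\left(23,273 \right)} = 450389 + \left(-237 + \frac{5}{11} \cdot 273\right) = 450389 + \left(-237 + \frac{1365}{11}\right) = 450389 - \frac{1242}{11} = \frac{4953037}{11}$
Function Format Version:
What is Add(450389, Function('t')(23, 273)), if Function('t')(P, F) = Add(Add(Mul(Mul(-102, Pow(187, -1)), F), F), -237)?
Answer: Rational(4953037, 11) ≈ 4.5028e+5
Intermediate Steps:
Function('t')(P, F) = Add(-237, Mul(Rational(5, 11), F)) (Function('t')(P, F) = Add(Add(Mul(Mul(-102, Rational(1, 187)), F), F), -237) = Add(Add(Mul(Rational(-6, 11), F), F), -237) = Add(Mul(Rational(5, 11), F), -237) = Add(-237, Mul(Rational(5, 11), F)))
Add(450389, Function('t')(23, 273)) = Add(450389, Add(-237, Mul(Rational(5, 11), 273))) = Add(450389, Add(-237, Rational(1365, 11))) = Add(450389, Rational(-1242, 11)) = Rational(4953037, 11)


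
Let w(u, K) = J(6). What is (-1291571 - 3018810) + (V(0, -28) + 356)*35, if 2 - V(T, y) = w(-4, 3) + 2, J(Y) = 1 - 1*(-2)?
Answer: -4298026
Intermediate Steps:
J(Y) = 3 (J(Y) = 1 + 2 = 3)
w(u, K) = 3
V(T, y) = -3 (V(T, y) = 2 - (3 + 2) = 2 - 1*5 = 2 - 5 = -3)
(-1291571 - 3018810) + (V(0, -28) + 356)*35 = (-1291571 - 3018810) + (-3 + 356)*35 = -4310381 + 353*35 = -4310381 + 12355 = -4298026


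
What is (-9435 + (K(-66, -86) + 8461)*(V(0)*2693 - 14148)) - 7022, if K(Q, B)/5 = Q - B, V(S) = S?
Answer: -121137485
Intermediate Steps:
K(Q, B) = -5*B + 5*Q (K(Q, B) = 5*(Q - B) = -5*B + 5*Q)
(-9435 + (K(-66, -86) + 8461)*(V(0)*2693 - 14148)) - 7022 = (-9435 + ((-5*(-86) + 5*(-66)) + 8461)*(0*2693 - 14148)) - 7022 = (-9435 + ((430 - 330) + 8461)*(0 - 14148)) - 7022 = (-9435 + (100 + 8461)*(-14148)) - 7022 = (-9435 + 8561*(-14148)) - 7022 = (-9435 - 121121028) - 7022 = -121130463 - 7022 = -121137485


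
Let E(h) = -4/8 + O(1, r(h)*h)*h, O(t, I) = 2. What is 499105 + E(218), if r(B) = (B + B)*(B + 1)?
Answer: 999081/2 ≈ 4.9954e+5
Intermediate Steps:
r(B) = 2*B*(1 + B) (r(B) = (2*B)*(1 + B) = 2*B*(1 + B))
E(h) = -1/2 + 2*h (E(h) = -4/8 + 2*h = -4*1/8 + 2*h = -1/2 + 2*h)
499105 + E(218) = 499105 + (-1/2 + 2*218) = 499105 + (-1/2 + 436) = 499105 + 871/2 = 999081/2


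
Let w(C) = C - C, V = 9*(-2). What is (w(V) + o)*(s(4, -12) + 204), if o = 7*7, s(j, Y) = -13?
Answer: 9359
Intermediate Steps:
V = -18
o = 49
w(C) = 0
(w(V) + o)*(s(4, -12) + 204) = (0 + 49)*(-13 + 204) = 49*191 = 9359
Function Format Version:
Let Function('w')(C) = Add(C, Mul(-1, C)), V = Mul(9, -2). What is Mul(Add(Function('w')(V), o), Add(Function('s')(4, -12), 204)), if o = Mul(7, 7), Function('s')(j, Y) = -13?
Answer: 9359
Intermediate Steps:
V = -18
o = 49
Function('w')(C) = 0
Mul(Add(Function('w')(V), o), Add(Function('s')(4, -12), 204)) = Mul(Add(0, 49), Add(-13, 204)) = Mul(49, 191) = 9359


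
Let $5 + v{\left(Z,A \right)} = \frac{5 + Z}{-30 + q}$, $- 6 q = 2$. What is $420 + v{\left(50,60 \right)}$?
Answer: $\frac{37600}{91} \approx 413.19$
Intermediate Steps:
$q = - \frac{1}{3}$ ($q = \left(- \frac{1}{6}\right) 2 = - \frac{1}{3} \approx -0.33333$)
$v{\left(Z,A \right)} = - \frac{470}{91} - \frac{3 Z}{91}$ ($v{\left(Z,A \right)} = -5 + \frac{5 + Z}{-30 - \frac{1}{3}} = -5 + \frac{5 + Z}{- \frac{91}{3}} = -5 + \left(5 + Z\right) \left(- \frac{3}{91}\right) = -5 - \left(\frac{15}{91} + \frac{3 Z}{91}\right) = - \frac{470}{91} - \frac{3 Z}{91}$)
$420 + v{\left(50,60 \right)} = 420 - \frac{620}{91} = \frac{37600}{91}$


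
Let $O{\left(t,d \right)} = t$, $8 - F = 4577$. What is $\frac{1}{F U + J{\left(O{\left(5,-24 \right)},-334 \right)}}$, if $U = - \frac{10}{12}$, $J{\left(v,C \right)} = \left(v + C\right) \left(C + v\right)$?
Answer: $\frac{2}{224097} \approx 8.9247 \cdot 10^{-6}$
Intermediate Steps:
$F = -4569$ ($F = 8 - 4577 = -4569$)
$J{\left(v,C \right)} = \left(C + v\right)^{2}$ ($J{\left(v,C \right)} = \left(C + v\right) \left(C + v\right) = \left(C + v\right)^{2}$)
$U = - \frac{5}{6}$ ($U = \left(-10\right) \frac{1}{12} = - \frac{5}{6} \approx -0.83333$)
$\frac{1}{F U + J{\left(O{\left(5,-24 \right)},-334 \right)}} = \frac{1}{\left(-4569\right) \left(- \frac{5}{6}\right) + \left(-334 + 5\right)^{2}} = \frac{1}{\frac{7615}{2} + \left(-329\right)^{2}} = \frac{1}{\frac{7615}{2} + 108241} = \frac{1}{\frac{224097}{2}} = \frac{2}{224097}$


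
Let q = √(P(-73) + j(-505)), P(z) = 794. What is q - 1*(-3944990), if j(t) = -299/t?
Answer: 3944990 + √202640845/505 ≈ 3.9450e+6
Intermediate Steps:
q = √202640845/505 (q = √(794 - 299/(-505)) = √(794 - 299*(-1/505)) = √(794 + 299/505) = √(401269/505) = √202640845/505 ≈ 28.189)
q - 1*(-3944990) = √202640845/505 - 1*(-3944990) = √202640845/505 + 3944990 = 3944990 + √202640845/505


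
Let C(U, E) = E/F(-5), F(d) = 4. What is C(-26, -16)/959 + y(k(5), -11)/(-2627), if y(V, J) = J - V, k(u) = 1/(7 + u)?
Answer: 1451/30231516 ≈ 4.7996e-5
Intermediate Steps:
C(U, E) = E/4
C(-26, -16)/959 + y(k(5), -11)/(-2627) = ((¼)*(-16))/959 + (-11 - 1/(7 + 5))/(-2627) = -4*1/959 + (-11 - 1/12)*(-1/2627) = -4/959 + (-11 - 1*1/12)*(-1/2627) = -4/959 + (-11 - 1/12)*(-1/2627) = -4/959 - 133/12*(-1/2627) = -4/959 + 133/31524 = 1451/30231516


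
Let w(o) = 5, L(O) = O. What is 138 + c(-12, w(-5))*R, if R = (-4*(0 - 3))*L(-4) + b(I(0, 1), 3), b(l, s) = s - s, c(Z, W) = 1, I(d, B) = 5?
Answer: 90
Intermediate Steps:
b(l, s) = 0
R = -48 (R = -4*(0 - 3)*(-4) + 0 = -4*(-3)*(-4) + 0 = 12*(-4) + 0 = -48 + 0 = -48)
138 + c(-12, w(-5))*R = 138 + 1*(-48) = 138 - 48 = 90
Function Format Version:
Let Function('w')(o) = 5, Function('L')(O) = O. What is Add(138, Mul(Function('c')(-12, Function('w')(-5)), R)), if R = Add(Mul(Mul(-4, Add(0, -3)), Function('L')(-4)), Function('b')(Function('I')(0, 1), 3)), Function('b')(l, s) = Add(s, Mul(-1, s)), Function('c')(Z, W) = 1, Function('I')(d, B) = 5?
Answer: 90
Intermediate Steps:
Function('b')(l, s) = 0
R = -48 (R = Add(Mul(Mul(-4, Add(0, -3)), -4), 0) = Add(Mul(Mul(-4, -3), -4), 0) = Add(Mul(12, -4), 0) = Add(-48, 0) = -48)
Add(138, Mul(Function('c')(-12, Function('w')(-5)), R)) = Add(138, Mul(1, -48)) = Add(138, -48) = 90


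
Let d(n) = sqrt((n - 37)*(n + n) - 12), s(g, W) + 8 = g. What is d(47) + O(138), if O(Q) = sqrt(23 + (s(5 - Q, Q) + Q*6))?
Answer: sqrt(710) + 4*sqrt(58) ≈ 57.109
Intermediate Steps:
s(g, W) = -8 + g
O(Q) = sqrt(20 + 5*Q) (O(Q) = sqrt(23 + ((-8 + (5 - Q)) + Q*6)) = sqrt(23 + ((-3 - Q) + 6*Q)) = sqrt(23 + (-3 + 5*Q)) = sqrt(20 + 5*Q))
d(n) = sqrt(-12 + 2*n*(-37 + n)) (d(n) = sqrt((-37 + n)*(2*n) - 12) = sqrt(2*n*(-37 + n) - 12) = sqrt(-12 + 2*n*(-37 + n)))
d(47) + O(138) = sqrt(-12 - 74*47 + 2*47**2) + sqrt(20 + 5*138) = sqrt(-12 - 3478 + 2*2209) + sqrt(20 + 690) = sqrt(-12 - 3478 + 4418) + sqrt(710) = sqrt(928) + sqrt(710) = 4*sqrt(58) + sqrt(710) = sqrt(710) + 4*sqrt(58)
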